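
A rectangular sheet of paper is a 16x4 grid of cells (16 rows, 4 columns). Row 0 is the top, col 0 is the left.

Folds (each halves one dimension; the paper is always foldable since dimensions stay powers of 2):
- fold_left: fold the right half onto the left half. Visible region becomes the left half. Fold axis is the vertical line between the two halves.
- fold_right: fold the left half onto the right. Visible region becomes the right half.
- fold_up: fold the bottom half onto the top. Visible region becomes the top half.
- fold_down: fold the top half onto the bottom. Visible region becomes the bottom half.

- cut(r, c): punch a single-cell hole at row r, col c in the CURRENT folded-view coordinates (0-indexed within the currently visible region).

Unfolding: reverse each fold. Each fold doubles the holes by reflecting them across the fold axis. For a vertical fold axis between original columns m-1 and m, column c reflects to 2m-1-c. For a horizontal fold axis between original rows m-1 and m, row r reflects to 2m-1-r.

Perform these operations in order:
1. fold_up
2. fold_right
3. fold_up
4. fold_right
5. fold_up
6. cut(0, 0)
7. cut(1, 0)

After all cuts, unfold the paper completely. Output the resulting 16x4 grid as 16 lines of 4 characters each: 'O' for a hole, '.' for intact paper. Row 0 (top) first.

Answer: OOOO
OOOO
OOOO
OOOO
OOOO
OOOO
OOOO
OOOO
OOOO
OOOO
OOOO
OOOO
OOOO
OOOO
OOOO
OOOO

Derivation:
Op 1 fold_up: fold axis h@8; visible region now rows[0,8) x cols[0,4) = 8x4
Op 2 fold_right: fold axis v@2; visible region now rows[0,8) x cols[2,4) = 8x2
Op 3 fold_up: fold axis h@4; visible region now rows[0,4) x cols[2,4) = 4x2
Op 4 fold_right: fold axis v@3; visible region now rows[0,4) x cols[3,4) = 4x1
Op 5 fold_up: fold axis h@2; visible region now rows[0,2) x cols[3,4) = 2x1
Op 6 cut(0, 0): punch at orig (0,3); cuts so far [(0, 3)]; region rows[0,2) x cols[3,4) = 2x1
Op 7 cut(1, 0): punch at orig (1,3); cuts so far [(0, 3), (1, 3)]; region rows[0,2) x cols[3,4) = 2x1
Unfold 1 (reflect across h@2): 4 holes -> [(0, 3), (1, 3), (2, 3), (3, 3)]
Unfold 2 (reflect across v@3): 8 holes -> [(0, 2), (0, 3), (1, 2), (1, 3), (2, 2), (2, 3), (3, 2), (3, 3)]
Unfold 3 (reflect across h@4): 16 holes -> [(0, 2), (0, 3), (1, 2), (1, 3), (2, 2), (2, 3), (3, 2), (3, 3), (4, 2), (4, 3), (5, 2), (5, 3), (6, 2), (6, 3), (7, 2), (7, 3)]
Unfold 4 (reflect across v@2): 32 holes -> [(0, 0), (0, 1), (0, 2), (0, 3), (1, 0), (1, 1), (1, 2), (1, 3), (2, 0), (2, 1), (2, 2), (2, 3), (3, 0), (3, 1), (3, 2), (3, 3), (4, 0), (4, 1), (4, 2), (4, 3), (5, 0), (5, 1), (5, 2), (5, 3), (6, 0), (6, 1), (6, 2), (6, 3), (7, 0), (7, 1), (7, 2), (7, 3)]
Unfold 5 (reflect across h@8): 64 holes -> [(0, 0), (0, 1), (0, 2), (0, 3), (1, 0), (1, 1), (1, 2), (1, 3), (2, 0), (2, 1), (2, 2), (2, 3), (3, 0), (3, 1), (3, 2), (3, 3), (4, 0), (4, 1), (4, 2), (4, 3), (5, 0), (5, 1), (5, 2), (5, 3), (6, 0), (6, 1), (6, 2), (6, 3), (7, 0), (7, 1), (7, 2), (7, 3), (8, 0), (8, 1), (8, 2), (8, 3), (9, 0), (9, 1), (9, 2), (9, 3), (10, 0), (10, 1), (10, 2), (10, 3), (11, 0), (11, 1), (11, 2), (11, 3), (12, 0), (12, 1), (12, 2), (12, 3), (13, 0), (13, 1), (13, 2), (13, 3), (14, 0), (14, 1), (14, 2), (14, 3), (15, 0), (15, 1), (15, 2), (15, 3)]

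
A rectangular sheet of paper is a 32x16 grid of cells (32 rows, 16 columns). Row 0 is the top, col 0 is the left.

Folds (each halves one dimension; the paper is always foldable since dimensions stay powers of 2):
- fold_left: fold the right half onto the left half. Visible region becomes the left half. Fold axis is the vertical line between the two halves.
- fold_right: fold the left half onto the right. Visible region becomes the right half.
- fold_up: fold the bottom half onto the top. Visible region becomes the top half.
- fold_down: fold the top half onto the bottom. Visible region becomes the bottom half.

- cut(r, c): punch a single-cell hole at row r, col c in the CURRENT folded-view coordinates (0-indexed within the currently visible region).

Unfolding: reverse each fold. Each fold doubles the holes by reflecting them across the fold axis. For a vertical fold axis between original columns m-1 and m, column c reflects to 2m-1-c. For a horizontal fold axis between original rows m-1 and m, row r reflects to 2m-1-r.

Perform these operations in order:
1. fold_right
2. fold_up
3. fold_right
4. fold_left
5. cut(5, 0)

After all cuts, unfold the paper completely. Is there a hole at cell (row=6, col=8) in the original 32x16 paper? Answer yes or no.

Answer: no

Derivation:
Op 1 fold_right: fold axis v@8; visible region now rows[0,32) x cols[8,16) = 32x8
Op 2 fold_up: fold axis h@16; visible region now rows[0,16) x cols[8,16) = 16x8
Op 3 fold_right: fold axis v@12; visible region now rows[0,16) x cols[12,16) = 16x4
Op 4 fold_left: fold axis v@14; visible region now rows[0,16) x cols[12,14) = 16x2
Op 5 cut(5, 0): punch at orig (5,12); cuts so far [(5, 12)]; region rows[0,16) x cols[12,14) = 16x2
Unfold 1 (reflect across v@14): 2 holes -> [(5, 12), (5, 15)]
Unfold 2 (reflect across v@12): 4 holes -> [(5, 8), (5, 11), (5, 12), (5, 15)]
Unfold 3 (reflect across h@16): 8 holes -> [(5, 8), (5, 11), (5, 12), (5, 15), (26, 8), (26, 11), (26, 12), (26, 15)]
Unfold 4 (reflect across v@8): 16 holes -> [(5, 0), (5, 3), (5, 4), (5, 7), (5, 8), (5, 11), (5, 12), (5, 15), (26, 0), (26, 3), (26, 4), (26, 7), (26, 8), (26, 11), (26, 12), (26, 15)]
Holes: [(5, 0), (5, 3), (5, 4), (5, 7), (5, 8), (5, 11), (5, 12), (5, 15), (26, 0), (26, 3), (26, 4), (26, 7), (26, 8), (26, 11), (26, 12), (26, 15)]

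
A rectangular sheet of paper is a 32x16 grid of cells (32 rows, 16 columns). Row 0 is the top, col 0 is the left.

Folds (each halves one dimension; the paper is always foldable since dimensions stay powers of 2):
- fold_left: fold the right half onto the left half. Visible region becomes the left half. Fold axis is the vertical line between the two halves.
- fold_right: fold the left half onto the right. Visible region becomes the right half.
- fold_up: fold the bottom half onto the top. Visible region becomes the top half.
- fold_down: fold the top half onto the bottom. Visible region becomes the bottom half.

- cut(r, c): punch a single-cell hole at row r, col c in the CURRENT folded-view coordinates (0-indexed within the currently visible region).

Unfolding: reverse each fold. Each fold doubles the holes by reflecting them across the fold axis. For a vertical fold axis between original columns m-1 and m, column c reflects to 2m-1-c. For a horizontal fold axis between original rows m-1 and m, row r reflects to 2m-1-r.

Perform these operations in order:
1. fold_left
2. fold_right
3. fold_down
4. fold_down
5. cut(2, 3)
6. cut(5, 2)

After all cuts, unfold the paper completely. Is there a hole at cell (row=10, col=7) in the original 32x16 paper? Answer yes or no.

Op 1 fold_left: fold axis v@8; visible region now rows[0,32) x cols[0,8) = 32x8
Op 2 fold_right: fold axis v@4; visible region now rows[0,32) x cols[4,8) = 32x4
Op 3 fold_down: fold axis h@16; visible region now rows[16,32) x cols[4,8) = 16x4
Op 4 fold_down: fold axis h@24; visible region now rows[24,32) x cols[4,8) = 8x4
Op 5 cut(2, 3): punch at orig (26,7); cuts so far [(26, 7)]; region rows[24,32) x cols[4,8) = 8x4
Op 6 cut(5, 2): punch at orig (29,6); cuts so far [(26, 7), (29, 6)]; region rows[24,32) x cols[4,8) = 8x4
Unfold 1 (reflect across h@24): 4 holes -> [(18, 6), (21, 7), (26, 7), (29, 6)]
Unfold 2 (reflect across h@16): 8 holes -> [(2, 6), (5, 7), (10, 7), (13, 6), (18, 6), (21, 7), (26, 7), (29, 6)]
Unfold 3 (reflect across v@4): 16 holes -> [(2, 1), (2, 6), (5, 0), (5, 7), (10, 0), (10, 7), (13, 1), (13, 6), (18, 1), (18, 6), (21, 0), (21, 7), (26, 0), (26, 7), (29, 1), (29, 6)]
Unfold 4 (reflect across v@8): 32 holes -> [(2, 1), (2, 6), (2, 9), (2, 14), (5, 0), (5, 7), (5, 8), (5, 15), (10, 0), (10, 7), (10, 8), (10, 15), (13, 1), (13, 6), (13, 9), (13, 14), (18, 1), (18, 6), (18, 9), (18, 14), (21, 0), (21, 7), (21, 8), (21, 15), (26, 0), (26, 7), (26, 8), (26, 15), (29, 1), (29, 6), (29, 9), (29, 14)]
Holes: [(2, 1), (2, 6), (2, 9), (2, 14), (5, 0), (5, 7), (5, 8), (5, 15), (10, 0), (10, 7), (10, 8), (10, 15), (13, 1), (13, 6), (13, 9), (13, 14), (18, 1), (18, 6), (18, 9), (18, 14), (21, 0), (21, 7), (21, 8), (21, 15), (26, 0), (26, 7), (26, 8), (26, 15), (29, 1), (29, 6), (29, 9), (29, 14)]

Answer: yes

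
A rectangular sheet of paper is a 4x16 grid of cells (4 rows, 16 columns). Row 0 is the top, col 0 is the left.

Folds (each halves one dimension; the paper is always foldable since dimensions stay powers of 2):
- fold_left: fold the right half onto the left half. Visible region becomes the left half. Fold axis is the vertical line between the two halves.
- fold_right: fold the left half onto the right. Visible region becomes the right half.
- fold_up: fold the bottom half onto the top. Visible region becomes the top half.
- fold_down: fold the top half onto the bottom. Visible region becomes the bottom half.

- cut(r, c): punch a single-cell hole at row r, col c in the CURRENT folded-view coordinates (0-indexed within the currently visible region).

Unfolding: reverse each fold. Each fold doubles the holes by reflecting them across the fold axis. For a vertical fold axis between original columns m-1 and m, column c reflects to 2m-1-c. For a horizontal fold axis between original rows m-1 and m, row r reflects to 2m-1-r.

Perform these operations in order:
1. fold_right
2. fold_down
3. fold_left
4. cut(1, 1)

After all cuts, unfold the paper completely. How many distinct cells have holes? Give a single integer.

Answer: 8

Derivation:
Op 1 fold_right: fold axis v@8; visible region now rows[0,4) x cols[8,16) = 4x8
Op 2 fold_down: fold axis h@2; visible region now rows[2,4) x cols[8,16) = 2x8
Op 3 fold_left: fold axis v@12; visible region now rows[2,4) x cols[8,12) = 2x4
Op 4 cut(1, 1): punch at orig (3,9); cuts so far [(3, 9)]; region rows[2,4) x cols[8,12) = 2x4
Unfold 1 (reflect across v@12): 2 holes -> [(3, 9), (3, 14)]
Unfold 2 (reflect across h@2): 4 holes -> [(0, 9), (0, 14), (3, 9), (3, 14)]
Unfold 3 (reflect across v@8): 8 holes -> [(0, 1), (0, 6), (0, 9), (0, 14), (3, 1), (3, 6), (3, 9), (3, 14)]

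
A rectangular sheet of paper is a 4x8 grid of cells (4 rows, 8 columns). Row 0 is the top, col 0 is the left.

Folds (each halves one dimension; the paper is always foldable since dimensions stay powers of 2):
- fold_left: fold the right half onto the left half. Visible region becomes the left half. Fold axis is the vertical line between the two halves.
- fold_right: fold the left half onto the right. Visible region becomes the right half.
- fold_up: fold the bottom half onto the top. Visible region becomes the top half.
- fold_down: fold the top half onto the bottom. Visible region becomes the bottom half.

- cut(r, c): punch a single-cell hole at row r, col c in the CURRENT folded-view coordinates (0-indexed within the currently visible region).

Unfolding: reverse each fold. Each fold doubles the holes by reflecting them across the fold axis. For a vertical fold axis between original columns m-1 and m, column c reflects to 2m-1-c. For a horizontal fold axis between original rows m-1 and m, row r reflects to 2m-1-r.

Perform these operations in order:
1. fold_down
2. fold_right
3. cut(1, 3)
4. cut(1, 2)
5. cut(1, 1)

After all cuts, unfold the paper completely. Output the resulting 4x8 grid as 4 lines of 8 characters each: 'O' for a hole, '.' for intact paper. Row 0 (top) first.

Answer: OOO..OOO
........
........
OOO..OOO

Derivation:
Op 1 fold_down: fold axis h@2; visible region now rows[2,4) x cols[0,8) = 2x8
Op 2 fold_right: fold axis v@4; visible region now rows[2,4) x cols[4,8) = 2x4
Op 3 cut(1, 3): punch at orig (3,7); cuts so far [(3, 7)]; region rows[2,4) x cols[4,8) = 2x4
Op 4 cut(1, 2): punch at orig (3,6); cuts so far [(3, 6), (3, 7)]; region rows[2,4) x cols[4,8) = 2x4
Op 5 cut(1, 1): punch at orig (3,5); cuts so far [(3, 5), (3, 6), (3, 7)]; region rows[2,4) x cols[4,8) = 2x4
Unfold 1 (reflect across v@4): 6 holes -> [(3, 0), (3, 1), (3, 2), (3, 5), (3, 6), (3, 7)]
Unfold 2 (reflect across h@2): 12 holes -> [(0, 0), (0, 1), (0, 2), (0, 5), (0, 6), (0, 7), (3, 0), (3, 1), (3, 2), (3, 5), (3, 6), (3, 7)]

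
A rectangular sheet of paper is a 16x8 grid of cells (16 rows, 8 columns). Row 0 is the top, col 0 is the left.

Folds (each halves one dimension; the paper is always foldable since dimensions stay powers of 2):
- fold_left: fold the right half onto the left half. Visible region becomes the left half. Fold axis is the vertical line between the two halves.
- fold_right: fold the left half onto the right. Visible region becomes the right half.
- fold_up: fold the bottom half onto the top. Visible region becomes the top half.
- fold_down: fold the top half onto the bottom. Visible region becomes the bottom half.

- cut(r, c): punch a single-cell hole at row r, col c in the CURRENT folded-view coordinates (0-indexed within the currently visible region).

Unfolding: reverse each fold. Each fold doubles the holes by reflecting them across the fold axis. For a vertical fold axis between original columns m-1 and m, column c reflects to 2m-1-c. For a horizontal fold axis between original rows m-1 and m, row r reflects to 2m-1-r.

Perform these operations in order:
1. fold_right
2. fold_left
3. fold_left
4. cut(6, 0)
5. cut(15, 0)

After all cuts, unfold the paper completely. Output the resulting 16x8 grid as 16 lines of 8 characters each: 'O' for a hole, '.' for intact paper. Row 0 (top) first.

Op 1 fold_right: fold axis v@4; visible region now rows[0,16) x cols[4,8) = 16x4
Op 2 fold_left: fold axis v@6; visible region now rows[0,16) x cols[4,6) = 16x2
Op 3 fold_left: fold axis v@5; visible region now rows[0,16) x cols[4,5) = 16x1
Op 4 cut(6, 0): punch at orig (6,4); cuts so far [(6, 4)]; region rows[0,16) x cols[4,5) = 16x1
Op 5 cut(15, 0): punch at orig (15,4); cuts so far [(6, 4), (15, 4)]; region rows[0,16) x cols[4,5) = 16x1
Unfold 1 (reflect across v@5): 4 holes -> [(6, 4), (6, 5), (15, 4), (15, 5)]
Unfold 2 (reflect across v@6): 8 holes -> [(6, 4), (6, 5), (6, 6), (6, 7), (15, 4), (15, 5), (15, 6), (15, 7)]
Unfold 3 (reflect across v@4): 16 holes -> [(6, 0), (6, 1), (6, 2), (6, 3), (6, 4), (6, 5), (6, 6), (6, 7), (15, 0), (15, 1), (15, 2), (15, 3), (15, 4), (15, 5), (15, 6), (15, 7)]

Answer: ........
........
........
........
........
........
OOOOOOOO
........
........
........
........
........
........
........
........
OOOOOOOO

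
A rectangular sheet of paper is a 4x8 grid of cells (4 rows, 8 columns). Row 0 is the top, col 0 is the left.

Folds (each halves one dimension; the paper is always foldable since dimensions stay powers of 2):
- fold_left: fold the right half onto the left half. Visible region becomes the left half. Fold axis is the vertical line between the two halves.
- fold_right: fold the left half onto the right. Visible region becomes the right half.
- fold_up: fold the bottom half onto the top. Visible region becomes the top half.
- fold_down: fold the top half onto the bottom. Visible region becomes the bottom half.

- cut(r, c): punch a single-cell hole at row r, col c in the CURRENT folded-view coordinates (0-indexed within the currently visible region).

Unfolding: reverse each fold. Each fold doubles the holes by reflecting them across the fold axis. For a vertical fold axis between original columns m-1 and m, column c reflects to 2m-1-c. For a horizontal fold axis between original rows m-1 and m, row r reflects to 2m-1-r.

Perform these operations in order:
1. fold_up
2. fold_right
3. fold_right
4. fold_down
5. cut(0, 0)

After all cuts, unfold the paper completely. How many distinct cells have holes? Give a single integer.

Op 1 fold_up: fold axis h@2; visible region now rows[0,2) x cols[0,8) = 2x8
Op 2 fold_right: fold axis v@4; visible region now rows[0,2) x cols[4,8) = 2x4
Op 3 fold_right: fold axis v@6; visible region now rows[0,2) x cols[6,8) = 2x2
Op 4 fold_down: fold axis h@1; visible region now rows[1,2) x cols[6,8) = 1x2
Op 5 cut(0, 0): punch at orig (1,6); cuts so far [(1, 6)]; region rows[1,2) x cols[6,8) = 1x2
Unfold 1 (reflect across h@1): 2 holes -> [(0, 6), (1, 6)]
Unfold 2 (reflect across v@6): 4 holes -> [(0, 5), (0, 6), (1, 5), (1, 6)]
Unfold 3 (reflect across v@4): 8 holes -> [(0, 1), (0, 2), (0, 5), (0, 6), (1, 1), (1, 2), (1, 5), (1, 6)]
Unfold 4 (reflect across h@2): 16 holes -> [(0, 1), (0, 2), (0, 5), (0, 6), (1, 1), (1, 2), (1, 5), (1, 6), (2, 1), (2, 2), (2, 5), (2, 6), (3, 1), (3, 2), (3, 5), (3, 6)]

Answer: 16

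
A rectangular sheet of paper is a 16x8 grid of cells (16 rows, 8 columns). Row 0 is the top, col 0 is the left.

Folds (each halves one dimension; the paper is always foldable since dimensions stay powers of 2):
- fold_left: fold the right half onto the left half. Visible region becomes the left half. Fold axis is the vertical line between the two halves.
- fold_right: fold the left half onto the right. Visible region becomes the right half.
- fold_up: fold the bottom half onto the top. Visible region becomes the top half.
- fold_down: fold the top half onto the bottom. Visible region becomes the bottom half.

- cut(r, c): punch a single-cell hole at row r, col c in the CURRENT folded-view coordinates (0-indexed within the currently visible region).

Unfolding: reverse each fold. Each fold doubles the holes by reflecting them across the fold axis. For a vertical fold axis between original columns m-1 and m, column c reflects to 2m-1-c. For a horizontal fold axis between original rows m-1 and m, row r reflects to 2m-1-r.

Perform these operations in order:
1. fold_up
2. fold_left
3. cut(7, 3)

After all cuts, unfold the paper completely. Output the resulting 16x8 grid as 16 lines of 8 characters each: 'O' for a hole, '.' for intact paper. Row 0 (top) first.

Op 1 fold_up: fold axis h@8; visible region now rows[0,8) x cols[0,8) = 8x8
Op 2 fold_left: fold axis v@4; visible region now rows[0,8) x cols[0,4) = 8x4
Op 3 cut(7, 3): punch at orig (7,3); cuts so far [(7, 3)]; region rows[0,8) x cols[0,4) = 8x4
Unfold 1 (reflect across v@4): 2 holes -> [(7, 3), (7, 4)]
Unfold 2 (reflect across h@8): 4 holes -> [(7, 3), (7, 4), (8, 3), (8, 4)]

Answer: ........
........
........
........
........
........
........
...OO...
...OO...
........
........
........
........
........
........
........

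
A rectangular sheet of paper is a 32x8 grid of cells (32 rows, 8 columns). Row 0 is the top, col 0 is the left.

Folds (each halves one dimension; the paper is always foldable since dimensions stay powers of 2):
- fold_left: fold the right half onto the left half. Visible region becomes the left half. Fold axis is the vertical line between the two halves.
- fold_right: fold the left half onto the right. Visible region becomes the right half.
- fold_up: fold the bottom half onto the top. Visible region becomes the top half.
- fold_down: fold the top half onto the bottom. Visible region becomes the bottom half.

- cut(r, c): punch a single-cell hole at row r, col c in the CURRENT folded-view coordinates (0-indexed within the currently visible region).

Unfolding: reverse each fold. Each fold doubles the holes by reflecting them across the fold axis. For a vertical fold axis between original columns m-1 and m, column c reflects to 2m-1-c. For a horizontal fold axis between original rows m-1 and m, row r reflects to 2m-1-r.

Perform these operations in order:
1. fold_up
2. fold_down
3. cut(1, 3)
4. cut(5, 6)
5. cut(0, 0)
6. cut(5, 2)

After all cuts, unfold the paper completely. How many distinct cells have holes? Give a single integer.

Op 1 fold_up: fold axis h@16; visible region now rows[0,16) x cols[0,8) = 16x8
Op 2 fold_down: fold axis h@8; visible region now rows[8,16) x cols[0,8) = 8x8
Op 3 cut(1, 3): punch at orig (9,3); cuts so far [(9, 3)]; region rows[8,16) x cols[0,8) = 8x8
Op 4 cut(5, 6): punch at orig (13,6); cuts so far [(9, 3), (13, 6)]; region rows[8,16) x cols[0,8) = 8x8
Op 5 cut(0, 0): punch at orig (8,0); cuts so far [(8, 0), (9, 3), (13, 6)]; region rows[8,16) x cols[0,8) = 8x8
Op 6 cut(5, 2): punch at orig (13,2); cuts so far [(8, 0), (9, 3), (13, 2), (13, 6)]; region rows[8,16) x cols[0,8) = 8x8
Unfold 1 (reflect across h@8): 8 holes -> [(2, 2), (2, 6), (6, 3), (7, 0), (8, 0), (9, 3), (13, 2), (13, 6)]
Unfold 2 (reflect across h@16): 16 holes -> [(2, 2), (2, 6), (6, 3), (7, 0), (8, 0), (9, 3), (13, 2), (13, 6), (18, 2), (18, 6), (22, 3), (23, 0), (24, 0), (25, 3), (29, 2), (29, 6)]

Answer: 16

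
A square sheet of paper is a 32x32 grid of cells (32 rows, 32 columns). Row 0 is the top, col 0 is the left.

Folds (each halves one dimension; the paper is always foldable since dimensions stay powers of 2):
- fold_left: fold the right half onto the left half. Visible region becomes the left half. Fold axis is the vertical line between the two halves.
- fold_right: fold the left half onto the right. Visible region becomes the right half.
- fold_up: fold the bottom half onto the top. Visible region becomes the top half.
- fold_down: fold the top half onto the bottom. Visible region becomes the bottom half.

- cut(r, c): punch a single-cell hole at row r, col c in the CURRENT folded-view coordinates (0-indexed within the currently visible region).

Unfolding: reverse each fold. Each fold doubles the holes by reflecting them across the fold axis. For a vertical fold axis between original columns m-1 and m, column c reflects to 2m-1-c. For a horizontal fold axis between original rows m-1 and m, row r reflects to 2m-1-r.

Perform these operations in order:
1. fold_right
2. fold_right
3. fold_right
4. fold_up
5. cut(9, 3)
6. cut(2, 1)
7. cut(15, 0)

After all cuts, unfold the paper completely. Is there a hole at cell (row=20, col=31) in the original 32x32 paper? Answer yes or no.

Answer: no

Derivation:
Op 1 fold_right: fold axis v@16; visible region now rows[0,32) x cols[16,32) = 32x16
Op 2 fold_right: fold axis v@24; visible region now rows[0,32) x cols[24,32) = 32x8
Op 3 fold_right: fold axis v@28; visible region now rows[0,32) x cols[28,32) = 32x4
Op 4 fold_up: fold axis h@16; visible region now rows[0,16) x cols[28,32) = 16x4
Op 5 cut(9, 3): punch at orig (9,31); cuts so far [(9, 31)]; region rows[0,16) x cols[28,32) = 16x4
Op 6 cut(2, 1): punch at orig (2,29); cuts so far [(2, 29), (9, 31)]; region rows[0,16) x cols[28,32) = 16x4
Op 7 cut(15, 0): punch at orig (15,28); cuts so far [(2, 29), (9, 31), (15, 28)]; region rows[0,16) x cols[28,32) = 16x4
Unfold 1 (reflect across h@16): 6 holes -> [(2, 29), (9, 31), (15, 28), (16, 28), (22, 31), (29, 29)]
Unfold 2 (reflect across v@28): 12 holes -> [(2, 26), (2, 29), (9, 24), (9, 31), (15, 27), (15, 28), (16, 27), (16, 28), (22, 24), (22, 31), (29, 26), (29, 29)]
Unfold 3 (reflect across v@24): 24 holes -> [(2, 18), (2, 21), (2, 26), (2, 29), (9, 16), (9, 23), (9, 24), (9, 31), (15, 19), (15, 20), (15, 27), (15, 28), (16, 19), (16, 20), (16, 27), (16, 28), (22, 16), (22, 23), (22, 24), (22, 31), (29, 18), (29, 21), (29, 26), (29, 29)]
Unfold 4 (reflect across v@16): 48 holes -> [(2, 2), (2, 5), (2, 10), (2, 13), (2, 18), (2, 21), (2, 26), (2, 29), (9, 0), (9, 7), (9, 8), (9, 15), (9, 16), (9, 23), (9, 24), (9, 31), (15, 3), (15, 4), (15, 11), (15, 12), (15, 19), (15, 20), (15, 27), (15, 28), (16, 3), (16, 4), (16, 11), (16, 12), (16, 19), (16, 20), (16, 27), (16, 28), (22, 0), (22, 7), (22, 8), (22, 15), (22, 16), (22, 23), (22, 24), (22, 31), (29, 2), (29, 5), (29, 10), (29, 13), (29, 18), (29, 21), (29, 26), (29, 29)]
Holes: [(2, 2), (2, 5), (2, 10), (2, 13), (2, 18), (2, 21), (2, 26), (2, 29), (9, 0), (9, 7), (9, 8), (9, 15), (9, 16), (9, 23), (9, 24), (9, 31), (15, 3), (15, 4), (15, 11), (15, 12), (15, 19), (15, 20), (15, 27), (15, 28), (16, 3), (16, 4), (16, 11), (16, 12), (16, 19), (16, 20), (16, 27), (16, 28), (22, 0), (22, 7), (22, 8), (22, 15), (22, 16), (22, 23), (22, 24), (22, 31), (29, 2), (29, 5), (29, 10), (29, 13), (29, 18), (29, 21), (29, 26), (29, 29)]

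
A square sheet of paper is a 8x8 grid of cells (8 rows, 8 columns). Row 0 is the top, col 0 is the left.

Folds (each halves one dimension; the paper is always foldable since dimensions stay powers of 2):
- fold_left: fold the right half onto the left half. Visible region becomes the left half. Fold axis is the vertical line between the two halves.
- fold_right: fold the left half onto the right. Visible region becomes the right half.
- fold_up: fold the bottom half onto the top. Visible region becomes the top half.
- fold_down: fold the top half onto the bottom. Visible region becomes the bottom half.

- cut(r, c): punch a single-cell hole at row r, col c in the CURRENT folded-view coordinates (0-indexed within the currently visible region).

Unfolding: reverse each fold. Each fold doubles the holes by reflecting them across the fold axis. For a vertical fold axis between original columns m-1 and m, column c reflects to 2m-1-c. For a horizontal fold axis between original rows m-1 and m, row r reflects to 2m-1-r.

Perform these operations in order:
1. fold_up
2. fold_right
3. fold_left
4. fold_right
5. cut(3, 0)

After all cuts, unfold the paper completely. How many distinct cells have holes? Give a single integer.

Op 1 fold_up: fold axis h@4; visible region now rows[0,4) x cols[0,8) = 4x8
Op 2 fold_right: fold axis v@4; visible region now rows[0,4) x cols[4,8) = 4x4
Op 3 fold_left: fold axis v@6; visible region now rows[0,4) x cols[4,6) = 4x2
Op 4 fold_right: fold axis v@5; visible region now rows[0,4) x cols[5,6) = 4x1
Op 5 cut(3, 0): punch at orig (3,5); cuts so far [(3, 5)]; region rows[0,4) x cols[5,6) = 4x1
Unfold 1 (reflect across v@5): 2 holes -> [(3, 4), (3, 5)]
Unfold 2 (reflect across v@6): 4 holes -> [(3, 4), (3, 5), (3, 6), (3, 7)]
Unfold 3 (reflect across v@4): 8 holes -> [(3, 0), (3, 1), (3, 2), (3, 3), (3, 4), (3, 5), (3, 6), (3, 7)]
Unfold 4 (reflect across h@4): 16 holes -> [(3, 0), (3, 1), (3, 2), (3, 3), (3, 4), (3, 5), (3, 6), (3, 7), (4, 0), (4, 1), (4, 2), (4, 3), (4, 4), (4, 5), (4, 6), (4, 7)]

Answer: 16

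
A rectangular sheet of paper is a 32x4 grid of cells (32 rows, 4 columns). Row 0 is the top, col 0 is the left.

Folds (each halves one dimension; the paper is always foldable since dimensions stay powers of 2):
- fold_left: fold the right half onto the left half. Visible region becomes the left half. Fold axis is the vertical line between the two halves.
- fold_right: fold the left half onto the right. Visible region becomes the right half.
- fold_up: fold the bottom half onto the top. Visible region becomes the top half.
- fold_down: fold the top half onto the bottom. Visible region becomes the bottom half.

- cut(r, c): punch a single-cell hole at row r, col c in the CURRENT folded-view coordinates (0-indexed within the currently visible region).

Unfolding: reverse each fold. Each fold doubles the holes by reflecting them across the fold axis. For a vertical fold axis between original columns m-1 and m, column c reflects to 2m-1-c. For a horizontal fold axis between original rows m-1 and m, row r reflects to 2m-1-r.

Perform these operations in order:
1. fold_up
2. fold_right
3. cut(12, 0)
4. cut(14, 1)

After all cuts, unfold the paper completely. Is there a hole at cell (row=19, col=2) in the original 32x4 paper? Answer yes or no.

Op 1 fold_up: fold axis h@16; visible region now rows[0,16) x cols[0,4) = 16x4
Op 2 fold_right: fold axis v@2; visible region now rows[0,16) x cols[2,4) = 16x2
Op 3 cut(12, 0): punch at orig (12,2); cuts so far [(12, 2)]; region rows[0,16) x cols[2,4) = 16x2
Op 4 cut(14, 1): punch at orig (14,3); cuts so far [(12, 2), (14, 3)]; region rows[0,16) x cols[2,4) = 16x2
Unfold 1 (reflect across v@2): 4 holes -> [(12, 1), (12, 2), (14, 0), (14, 3)]
Unfold 2 (reflect across h@16): 8 holes -> [(12, 1), (12, 2), (14, 0), (14, 3), (17, 0), (17, 3), (19, 1), (19, 2)]
Holes: [(12, 1), (12, 2), (14, 0), (14, 3), (17, 0), (17, 3), (19, 1), (19, 2)]

Answer: yes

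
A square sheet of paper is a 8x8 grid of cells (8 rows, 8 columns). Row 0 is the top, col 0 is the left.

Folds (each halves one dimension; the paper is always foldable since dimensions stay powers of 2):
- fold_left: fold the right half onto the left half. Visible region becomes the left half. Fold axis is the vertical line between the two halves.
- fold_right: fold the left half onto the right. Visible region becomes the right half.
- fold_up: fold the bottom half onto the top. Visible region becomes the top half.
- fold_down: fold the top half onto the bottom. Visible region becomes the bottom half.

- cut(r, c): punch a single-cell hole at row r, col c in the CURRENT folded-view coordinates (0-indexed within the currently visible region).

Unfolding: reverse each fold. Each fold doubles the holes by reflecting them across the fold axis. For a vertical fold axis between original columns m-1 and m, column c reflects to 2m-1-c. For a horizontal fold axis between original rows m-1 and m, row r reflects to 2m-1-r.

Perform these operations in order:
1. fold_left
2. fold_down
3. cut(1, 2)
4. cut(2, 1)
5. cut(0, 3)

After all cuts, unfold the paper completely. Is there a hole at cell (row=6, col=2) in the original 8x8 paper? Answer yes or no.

Answer: no

Derivation:
Op 1 fold_left: fold axis v@4; visible region now rows[0,8) x cols[0,4) = 8x4
Op 2 fold_down: fold axis h@4; visible region now rows[4,8) x cols[0,4) = 4x4
Op 3 cut(1, 2): punch at orig (5,2); cuts so far [(5, 2)]; region rows[4,8) x cols[0,4) = 4x4
Op 4 cut(2, 1): punch at orig (6,1); cuts so far [(5, 2), (6, 1)]; region rows[4,8) x cols[0,4) = 4x4
Op 5 cut(0, 3): punch at orig (4,3); cuts so far [(4, 3), (5, 2), (6, 1)]; region rows[4,8) x cols[0,4) = 4x4
Unfold 1 (reflect across h@4): 6 holes -> [(1, 1), (2, 2), (3, 3), (4, 3), (5, 2), (6, 1)]
Unfold 2 (reflect across v@4): 12 holes -> [(1, 1), (1, 6), (2, 2), (2, 5), (3, 3), (3, 4), (4, 3), (4, 4), (5, 2), (5, 5), (6, 1), (6, 6)]
Holes: [(1, 1), (1, 6), (2, 2), (2, 5), (3, 3), (3, 4), (4, 3), (4, 4), (5, 2), (5, 5), (6, 1), (6, 6)]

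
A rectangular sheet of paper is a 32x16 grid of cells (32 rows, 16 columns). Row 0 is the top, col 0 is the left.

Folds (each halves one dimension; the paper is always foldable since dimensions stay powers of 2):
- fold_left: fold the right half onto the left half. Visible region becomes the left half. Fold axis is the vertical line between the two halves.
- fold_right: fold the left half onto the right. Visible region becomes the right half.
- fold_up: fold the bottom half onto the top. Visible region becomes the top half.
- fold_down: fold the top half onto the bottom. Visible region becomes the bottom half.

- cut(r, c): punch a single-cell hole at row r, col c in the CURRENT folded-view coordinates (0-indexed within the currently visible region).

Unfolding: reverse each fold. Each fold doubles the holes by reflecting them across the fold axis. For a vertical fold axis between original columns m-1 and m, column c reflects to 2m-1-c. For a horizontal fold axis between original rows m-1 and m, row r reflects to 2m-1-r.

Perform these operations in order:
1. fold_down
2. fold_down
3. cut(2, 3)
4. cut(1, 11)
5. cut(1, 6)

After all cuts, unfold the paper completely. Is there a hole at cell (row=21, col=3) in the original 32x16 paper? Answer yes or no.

Op 1 fold_down: fold axis h@16; visible region now rows[16,32) x cols[0,16) = 16x16
Op 2 fold_down: fold axis h@24; visible region now rows[24,32) x cols[0,16) = 8x16
Op 3 cut(2, 3): punch at orig (26,3); cuts so far [(26, 3)]; region rows[24,32) x cols[0,16) = 8x16
Op 4 cut(1, 11): punch at orig (25,11); cuts so far [(25, 11), (26, 3)]; region rows[24,32) x cols[0,16) = 8x16
Op 5 cut(1, 6): punch at orig (25,6); cuts so far [(25, 6), (25, 11), (26, 3)]; region rows[24,32) x cols[0,16) = 8x16
Unfold 1 (reflect across h@24): 6 holes -> [(21, 3), (22, 6), (22, 11), (25, 6), (25, 11), (26, 3)]
Unfold 2 (reflect across h@16): 12 holes -> [(5, 3), (6, 6), (6, 11), (9, 6), (9, 11), (10, 3), (21, 3), (22, 6), (22, 11), (25, 6), (25, 11), (26, 3)]
Holes: [(5, 3), (6, 6), (6, 11), (9, 6), (9, 11), (10, 3), (21, 3), (22, 6), (22, 11), (25, 6), (25, 11), (26, 3)]

Answer: yes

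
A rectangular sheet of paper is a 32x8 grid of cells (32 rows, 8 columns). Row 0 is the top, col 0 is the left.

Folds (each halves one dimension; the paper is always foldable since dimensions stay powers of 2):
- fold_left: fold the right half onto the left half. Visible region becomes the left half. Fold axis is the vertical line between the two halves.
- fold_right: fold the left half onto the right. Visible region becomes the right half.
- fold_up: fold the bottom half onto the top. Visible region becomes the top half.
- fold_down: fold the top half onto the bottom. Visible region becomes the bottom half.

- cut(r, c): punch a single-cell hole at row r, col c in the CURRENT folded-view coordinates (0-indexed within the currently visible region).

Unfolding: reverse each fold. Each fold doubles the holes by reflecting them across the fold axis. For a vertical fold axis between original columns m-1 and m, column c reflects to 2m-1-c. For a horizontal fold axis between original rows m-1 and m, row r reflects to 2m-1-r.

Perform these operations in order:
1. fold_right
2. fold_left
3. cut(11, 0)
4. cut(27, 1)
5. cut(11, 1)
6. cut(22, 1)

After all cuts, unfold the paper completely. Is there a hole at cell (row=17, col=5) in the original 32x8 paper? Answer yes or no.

Op 1 fold_right: fold axis v@4; visible region now rows[0,32) x cols[4,8) = 32x4
Op 2 fold_left: fold axis v@6; visible region now rows[0,32) x cols[4,6) = 32x2
Op 3 cut(11, 0): punch at orig (11,4); cuts so far [(11, 4)]; region rows[0,32) x cols[4,6) = 32x2
Op 4 cut(27, 1): punch at orig (27,5); cuts so far [(11, 4), (27, 5)]; region rows[0,32) x cols[4,6) = 32x2
Op 5 cut(11, 1): punch at orig (11,5); cuts so far [(11, 4), (11, 5), (27, 5)]; region rows[0,32) x cols[4,6) = 32x2
Op 6 cut(22, 1): punch at orig (22,5); cuts so far [(11, 4), (11, 5), (22, 5), (27, 5)]; region rows[0,32) x cols[4,6) = 32x2
Unfold 1 (reflect across v@6): 8 holes -> [(11, 4), (11, 5), (11, 6), (11, 7), (22, 5), (22, 6), (27, 5), (27, 6)]
Unfold 2 (reflect across v@4): 16 holes -> [(11, 0), (11, 1), (11, 2), (11, 3), (11, 4), (11, 5), (11, 6), (11, 7), (22, 1), (22, 2), (22, 5), (22, 6), (27, 1), (27, 2), (27, 5), (27, 6)]
Holes: [(11, 0), (11, 1), (11, 2), (11, 3), (11, 4), (11, 5), (11, 6), (11, 7), (22, 1), (22, 2), (22, 5), (22, 6), (27, 1), (27, 2), (27, 5), (27, 6)]

Answer: no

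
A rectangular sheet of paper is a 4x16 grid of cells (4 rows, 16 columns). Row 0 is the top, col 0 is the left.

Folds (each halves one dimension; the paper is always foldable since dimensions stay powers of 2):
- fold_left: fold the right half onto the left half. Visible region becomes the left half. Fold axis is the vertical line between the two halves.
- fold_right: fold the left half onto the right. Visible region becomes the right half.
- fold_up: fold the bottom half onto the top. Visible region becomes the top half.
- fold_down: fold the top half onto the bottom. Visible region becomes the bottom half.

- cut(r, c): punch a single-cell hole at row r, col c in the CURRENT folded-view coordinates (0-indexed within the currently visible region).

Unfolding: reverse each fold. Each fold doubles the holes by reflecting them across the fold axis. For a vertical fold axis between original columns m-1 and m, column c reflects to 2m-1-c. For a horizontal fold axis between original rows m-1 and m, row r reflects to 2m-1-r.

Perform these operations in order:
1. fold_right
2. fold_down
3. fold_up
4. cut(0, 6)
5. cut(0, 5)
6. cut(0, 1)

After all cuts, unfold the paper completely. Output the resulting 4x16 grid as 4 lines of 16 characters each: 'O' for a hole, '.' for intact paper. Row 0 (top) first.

Answer: .OO...O..O...OO.
.OO...O..O...OO.
.OO...O..O...OO.
.OO...O..O...OO.

Derivation:
Op 1 fold_right: fold axis v@8; visible region now rows[0,4) x cols[8,16) = 4x8
Op 2 fold_down: fold axis h@2; visible region now rows[2,4) x cols[8,16) = 2x8
Op 3 fold_up: fold axis h@3; visible region now rows[2,3) x cols[8,16) = 1x8
Op 4 cut(0, 6): punch at orig (2,14); cuts so far [(2, 14)]; region rows[2,3) x cols[8,16) = 1x8
Op 5 cut(0, 5): punch at orig (2,13); cuts so far [(2, 13), (2, 14)]; region rows[2,3) x cols[8,16) = 1x8
Op 6 cut(0, 1): punch at orig (2,9); cuts so far [(2, 9), (2, 13), (2, 14)]; region rows[2,3) x cols[8,16) = 1x8
Unfold 1 (reflect across h@3): 6 holes -> [(2, 9), (2, 13), (2, 14), (3, 9), (3, 13), (3, 14)]
Unfold 2 (reflect across h@2): 12 holes -> [(0, 9), (0, 13), (0, 14), (1, 9), (1, 13), (1, 14), (2, 9), (2, 13), (2, 14), (3, 9), (3, 13), (3, 14)]
Unfold 3 (reflect across v@8): 24 holes -> [(0, 1), (0, 2), (0, 6), (0, 9), (0, 13), (0, 14), (1, 1), (1, 2), (1, 6), (1, 9), (1, 13), (1, 14), (2, 1), (2, 2), (2, 6), (2, 9), (2, 13), (2, 14), (3, 1), (3, 2), (3, 6), (3, 9), (3, 13), (3, 14)]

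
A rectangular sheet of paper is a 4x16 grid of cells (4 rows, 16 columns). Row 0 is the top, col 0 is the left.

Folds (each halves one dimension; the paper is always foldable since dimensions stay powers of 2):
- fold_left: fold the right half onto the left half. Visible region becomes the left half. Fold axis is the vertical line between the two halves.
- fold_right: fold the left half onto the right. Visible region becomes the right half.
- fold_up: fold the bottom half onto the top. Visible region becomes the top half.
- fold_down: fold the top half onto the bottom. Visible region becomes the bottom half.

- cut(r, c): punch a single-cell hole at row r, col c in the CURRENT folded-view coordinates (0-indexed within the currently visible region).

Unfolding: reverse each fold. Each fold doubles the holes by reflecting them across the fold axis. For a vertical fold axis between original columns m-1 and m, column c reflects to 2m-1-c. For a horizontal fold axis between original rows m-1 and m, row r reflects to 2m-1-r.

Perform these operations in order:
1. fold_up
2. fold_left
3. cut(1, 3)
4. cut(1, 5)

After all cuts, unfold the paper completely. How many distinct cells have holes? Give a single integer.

Op 1 fold_up: fold axis h@2; visible region now rows[0,2) x cols[0,16) = 2x16
Op 2 fold_left: fold axis v@8; visible region now rows[0,2) x cols[0,8) = 2x8
Op 3 cut(1, 3): punch at orig (1,3); cuts so far [(1, 3)]; region rows[0,2) x cols[0,8) = 2x8
Op 4 cut(1, 5): punch at orig (1,5); cuts so far [(1, 3), (1, 5)]; region rows[0,2) x cols[0,8) = 2x8
Unfold 1 (reflect across v@8): 4 holes -> [(1, 3), (1, 5), (1, 10), (1, 12)]
Unfold 2 (reflect across h@2): 8 holes -> [(1, 3), (1, 5), (1, 10), (1, 12), (2, 3), (2, 5), (2, 10), (2, 12)]

Answer: 8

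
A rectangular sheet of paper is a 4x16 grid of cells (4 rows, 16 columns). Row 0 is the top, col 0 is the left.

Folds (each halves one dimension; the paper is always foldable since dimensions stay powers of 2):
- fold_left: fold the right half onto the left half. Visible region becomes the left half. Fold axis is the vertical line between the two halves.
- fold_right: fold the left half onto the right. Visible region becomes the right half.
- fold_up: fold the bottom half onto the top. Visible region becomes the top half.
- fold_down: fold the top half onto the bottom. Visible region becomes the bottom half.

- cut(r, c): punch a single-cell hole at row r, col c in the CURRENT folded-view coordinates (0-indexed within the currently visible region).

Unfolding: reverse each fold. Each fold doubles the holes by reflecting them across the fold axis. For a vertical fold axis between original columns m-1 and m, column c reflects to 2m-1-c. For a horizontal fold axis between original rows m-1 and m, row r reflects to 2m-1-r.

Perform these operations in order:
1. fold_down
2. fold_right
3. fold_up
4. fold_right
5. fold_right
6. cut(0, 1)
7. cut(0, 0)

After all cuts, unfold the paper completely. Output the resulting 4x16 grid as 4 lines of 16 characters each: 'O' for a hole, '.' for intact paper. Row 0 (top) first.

Answer: OOOOOOOOOOOOOOOO
OOOOOOOOOOOOOOOO
OOOOOOOOOOOOOOOO
OOOOOOOOOOOOOOOO

Derivation:
Op 1 fold_down: fold axis h@2; visible region now rows[2,4) x cols[0,16) = 2x16
Op 2 fold_right: fold axis v@8; visible region now rows[2,4) x cols[8,16) = 2x8
Op 3 fold_up: fold axis h@3; visible region now rows[2,3) x cols[8,16) = 1x8
Op 4 fold_right: fold axis v@12; visible region now rows[2,3) x cols[12,16) = 1x4
Op 5 fold_right: fold axis v@14; visible region now rows[2,3) x cols[14,16) = 1x2
Op 6 cut(0, 1): punch at orig (2,15); cuts so far [(2, 15)]; region rows[2,3) x cols[14,16) = 1x2
Op 7 cut(0, 0): punch at orig (2,14); cuts so far [(2, 14), (2, 15)]; region rows[2,3) x cols[14,16) = 1x2
Unfold 1 (reflect across v@14): 4 holes -> [(2, 12), (2, 13), (2, 14), (2, 15)]
Unfold 2 (reflect across v@12): 8 holes -> [(2, 8), (2, 9), (2, 10), (2, 11), (2, 12), (2, 13), (2, 14), (2, 15)]
Unfold 3 (reflect across h@3): 16 holes -> [(2, 8), (2, 9), (2, 10), (2, 11), (2, 12), (2, 13), (2, 14), (2, 15), (3, 8), (3, 9), (3, 10), (3, 11), (3, 12), (3, 13), (3, 14), (3, 15)]
Unfold 4 (reflect across v@8): 32 holes -> [(2, 0), (2, 1), (2, 2), (2, 3), (2, 4), (2, 5), (2, 6), (2, 7), (2, 8), (2, 9), (2, 10), (2, 11), (2, 12), (2, 13), (2, 14), (2, 15), (3, 0), (3, 1), (3, 2), (3, 3), (3, 4), (3, 5), (3, 6), (3, 7), (3, 8), (3, 9), (3, 10), (3, 11), (3, 12), (3, 13), (3, 14), (3, 15)]
Unfold 5 (reflect across h@2): 64 holes -> [(0, 0), (0, 1), (0, 2), (0, 3), (0, 4), (0, 5), (0, 6), (0, 7), (0, 8), (0, 9), (0, 10), (0, 11), (0, 12), (0, 13), (0, 14), (0, 15), (1, 0), (1, 1), (1, 2), (1, 3), (1, 4), (1, 5), (1, 6), (1, 7), (1, 8), (1, 9), (1, 10), (1, 11), (1, 12), (1, 13), (1, 14), (1, 15), (2, 0), (2, 1), (2, 2), (2, 3), (2, 4), (2, 5), (2, 6), (2, 7), (2, 8), (2, 9), (2, 10), (2, 11), (2, 12), (2, 13), (2, 14), (2, 15), (3, 0), (3, 1), (3, 2), (3, 3), (3, 4), (3, 5), (3, 6), (3, 7), (3, 8), (3, 9), (3, 10), (3, 11), (3, 12), (3, 13), (3, 14), (3, 15)]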